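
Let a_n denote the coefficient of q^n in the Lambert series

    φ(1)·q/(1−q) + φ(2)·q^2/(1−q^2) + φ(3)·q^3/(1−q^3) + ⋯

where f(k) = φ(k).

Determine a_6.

n=6: 1·6 2·3 3·2 6·1  φ→[1+1+2+2]=6

a_6 = 6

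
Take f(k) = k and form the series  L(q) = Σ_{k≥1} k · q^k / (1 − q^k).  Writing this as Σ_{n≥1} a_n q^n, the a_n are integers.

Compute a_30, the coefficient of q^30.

q^30  k|30↦f(k): 30:30 15:15 10:10 6:6 5:5 3:3 2:2 1:1  a_30=72

a_30 = 72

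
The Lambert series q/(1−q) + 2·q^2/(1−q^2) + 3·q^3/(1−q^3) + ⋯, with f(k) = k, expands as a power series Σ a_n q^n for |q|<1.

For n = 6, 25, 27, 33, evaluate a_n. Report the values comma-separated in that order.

12, 31, 40, 48

d|6:{1,2,3,6}  Σf=1+2+3+6=12
q^25  k|25↦f(k): 25:25 5:5 1:1  a_25=31
d|27:{27,9,3,1}  Σf=27+9+3+1=40
[q^33] f(33)=33,f(11)=11,f(3)=3,f(1)=1 ⇒ 48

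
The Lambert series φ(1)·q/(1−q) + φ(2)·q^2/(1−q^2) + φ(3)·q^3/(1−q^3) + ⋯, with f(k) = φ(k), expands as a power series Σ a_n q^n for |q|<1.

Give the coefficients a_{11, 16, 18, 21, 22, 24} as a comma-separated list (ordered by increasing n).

d|11:{11,1}  Σφ=10+1=11
d|16:{16,8,4,2,1}  Σφ=8+4+2+1+1=16
d|18:{1,2,3,6,9,18}  Σφ=1+1+2+2+6+6=18
d|21:{1,3,7,21}  Σφ=1+2+6+12=21
n=22: 22·1 11·2 2·11 1·22  φ→[10+10+1+1]=22
[q^24] φ(1)=1,φ(2)=1,φ(3)=2,φ(4)=2,φ(6)=2,φ(8)=4,φ(12)=4,φ(24)=8 ⇒ 24

11, 16, 18, 21, 22, 24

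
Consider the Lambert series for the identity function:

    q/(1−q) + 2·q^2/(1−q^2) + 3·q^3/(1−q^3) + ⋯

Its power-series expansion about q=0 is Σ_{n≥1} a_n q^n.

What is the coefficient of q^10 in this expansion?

a_10 = 18

n=10: 10·1 5·2 2·5 1·10  f→[10+5+2+1]=18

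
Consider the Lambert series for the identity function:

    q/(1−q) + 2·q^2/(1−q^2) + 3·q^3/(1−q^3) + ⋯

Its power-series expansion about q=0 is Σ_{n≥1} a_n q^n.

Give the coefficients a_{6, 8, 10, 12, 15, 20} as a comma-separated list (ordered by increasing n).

q^6  k|6↦f(k): 1:1 2:2 3:3 6:6  a_6=12
n=8: 1·8 2·4 4·2 8·1  f→[1+2+4+8]=15
q^10  k|10↦f(k): 1:1 2:2 5:5 10:10  a_10=18
q^12  k|12↦f(k): 1:1 2:2 3:3 4:4 6:6 12:12  a_12=28
n=15: 1·15 3·5 5·3 15·1  f→[1+3+5+15]=24
[q^20] f(1)=1,f(2)=2,f(4)=4,f(5)=5,f(10)=10,f(20)=20 ⇒ 42

12, 15, 18, 28, 24, 42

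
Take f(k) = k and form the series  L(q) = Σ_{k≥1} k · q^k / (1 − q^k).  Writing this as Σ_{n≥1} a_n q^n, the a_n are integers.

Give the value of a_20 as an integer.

a_20 = 42

[q^20] f(1)=1,f(2)=2,f(4)=4,f(5)=5,f(10)=10,f(20)=20 ⇒ 42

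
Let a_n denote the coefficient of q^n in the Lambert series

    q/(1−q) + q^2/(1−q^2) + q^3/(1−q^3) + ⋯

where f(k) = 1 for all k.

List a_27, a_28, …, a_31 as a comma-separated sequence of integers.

n=27: 1·27 3·9 9·3 27·1  f→[1+1+1+1]=4
n=28: 28·1 14·2 7·4 4·7 2·14 1·28  f→[1+1+1+1+1+1]=6
q^29  k|29↦f(k): 29:1 1:1  a_29=2
[q^30] f(1)=1,f(2)=1,f(3)=1,f(5)=1,f(6)=1,f(10)=1,f(15)=1,f(30)=1 ⇒ 8
[q^31] f(1)=1,f(31)=1 ⇒ 2

4, 6, 2, 8, 2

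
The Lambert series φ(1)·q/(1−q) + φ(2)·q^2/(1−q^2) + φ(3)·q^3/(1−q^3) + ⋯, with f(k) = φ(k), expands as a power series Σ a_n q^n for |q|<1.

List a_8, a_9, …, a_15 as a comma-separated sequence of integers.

n=8: 8·1 4·2 2·4 1·8  φ→[4+2+1+1]=8
n=9: 1·9 3·3 9·1  φ→[1+2+6]=9
d|10:{10,5,2,1}  Σφ=4+4+1+1=10
q^11  k|11↦φ(k): 1:1 11:10  a_11=11
q^12  k|12↦φ(k): 1:1 2:1 3:2 4:2 6:2 12:4  a_12=12
q^13  k|13↦φ(k): 1:1 13:12  a_13=13
[q^14] φ(1)=1,φ(2)=1,φ(7)=6,φ(14)=6 ⇒ 14
q^15  k|15↦φ(k): 15:8 5:4 3:2 1:1  a_15=15

8, 9, 10, 11, 12, 13, 14, 15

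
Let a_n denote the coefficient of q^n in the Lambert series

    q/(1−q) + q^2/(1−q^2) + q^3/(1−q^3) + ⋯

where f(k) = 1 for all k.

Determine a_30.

n=30: 30·1 15·2 10·3 6·5 5·6 3·10 2·15 1·30  f→[1+1+1+1+1+1+1+1]=8

a_30 = 8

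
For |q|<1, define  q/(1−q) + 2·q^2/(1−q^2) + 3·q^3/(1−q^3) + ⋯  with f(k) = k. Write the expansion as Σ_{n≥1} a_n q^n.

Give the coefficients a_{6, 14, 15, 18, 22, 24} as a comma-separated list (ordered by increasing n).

12, 24, 24, 39, 36, 60

d|6:{6,3,2,1}  Σf=6+3+2+1=12
[q^14] f(1)=1,f(2)=2,f(7)=7,f(14)=14 ⇒ 24
d|15:{1,3,5,15}  Σf=1+3+5+15=24
n=18: 1·18 2·9 3·6 6·3 9·2 18·1  f→[1+2+3+6+9+18]=39
[q^22] f(1)=1,f(2)=2,f(11)=11,f(22)=22 ⇒ 36
d|24:{1,2,3,4,6,8,12,24}  Σf=1+2+3+4+6+8+12+24=60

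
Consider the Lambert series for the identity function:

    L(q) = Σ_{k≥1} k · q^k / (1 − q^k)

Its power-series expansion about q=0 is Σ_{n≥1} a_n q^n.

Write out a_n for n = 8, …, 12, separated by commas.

d|8:{1,2,4,8}  Σf=1+2+4+8=15
q^9  k|9↦f(k): 1:1 3:3 9:9  a_9=13
q^10  k|10↦f(k): 1:1 2:2 5:5 10:10  a_10=18
n=11: 1·11 11·1  f→[1+11]=12
d|12:{12,6,4,3,2,1}  Σf=12+6+4+3+2+1=28

15, 13, 18, 12, 28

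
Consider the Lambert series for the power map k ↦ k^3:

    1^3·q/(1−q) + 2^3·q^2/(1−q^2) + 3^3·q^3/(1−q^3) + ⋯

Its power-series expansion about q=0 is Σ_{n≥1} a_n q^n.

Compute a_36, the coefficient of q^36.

a_36 = 55261

[q^36] f(36)=46656,f(18)=5832,f(12)=1728,f(9)=729,f(6)=216,f(4)=64,f(3)=27,f(2)=8,f(1)=1 ⇒ 55261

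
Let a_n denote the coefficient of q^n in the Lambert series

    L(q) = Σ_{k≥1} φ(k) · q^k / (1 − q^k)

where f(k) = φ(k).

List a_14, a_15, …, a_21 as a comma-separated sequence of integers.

q^14  k|14↦φ(k): 14:6 7:6 2:1 1:1  a_14=14
q^15  k|15↦φ(k): 1:1 3:2 5:4 15:8  a_15=15
q^16  k|16↦φ(k): 1:1 2:1 4:2 8:4 16:8  a_16=16
q^17  k|17↦φ(k): 17:16 1:1  a_17=17
q^18  k|18↦φ(k): 1:1 2:1 3:2 6:2 9:6 18:6  a_18=18
d|19:{19,1}  Σφ=18+1=19
d|20:{20,10,5,4,2,1}  Σφ=8+4+4+2+1+1=20
n=21: 21·1 7·3 3·7 1·21  φ→[12+6+2+1]=21

14, 15, 16, 17, 18, 19, 20, 21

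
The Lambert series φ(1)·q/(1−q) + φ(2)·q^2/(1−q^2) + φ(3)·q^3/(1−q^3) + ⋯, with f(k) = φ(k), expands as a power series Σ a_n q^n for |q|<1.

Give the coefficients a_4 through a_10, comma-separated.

n=4: 4·1 2·2 1·4  φ→[2+1+1]=4
q^5  k|5↦φ(k): 1:1 5:4  a_5=5
[q^6] φ(6)=2,φ(3)=2,φ(2)=1,φ(1)=1 ⇒ 6
n=7: 7·1 1·7  φ→[6+1]=7
[q^8] φ(1)=1,φ(2)=1,φ(4)=2,φ(8)=4 ⇒ 8
[q^9] φ(9)=6,φ(3)=2,φ(1)=1 ⇒ 9
q^10  k|10↦φ(k): 10:4 5:4 2:1 1:1  a_10=10

4, 5, 6, 7, 8, 9, 10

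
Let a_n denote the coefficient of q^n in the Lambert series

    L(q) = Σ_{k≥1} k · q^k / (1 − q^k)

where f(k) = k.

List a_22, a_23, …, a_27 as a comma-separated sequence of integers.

[q^22] f(22)=22,f(11)=11,f(2)=2,f(1)=1 ⇒ 36
n=23: 1·23 23·1  f→[1+23]=24
d|24:{24,12,8,6,4,3,2,1}  Σf=24+12+8+6+4+3+2+1=60
d|25:{25,5,1}  Σf=25+5+1=31
d|26:{26,13,2,1}  Σf=26+13+2+1=42
d|27:{1,3,9,27}  Σf=1+3+9+27=40

36, 24, 60, 31, 42, 40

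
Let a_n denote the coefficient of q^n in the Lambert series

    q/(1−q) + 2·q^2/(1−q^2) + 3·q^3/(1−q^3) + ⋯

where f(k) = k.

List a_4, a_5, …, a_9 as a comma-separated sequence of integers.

7, 6, 12, 8, 15, 13

[q^4] f(1)=1,f(2)=2,f(4)=4 ⇒ 7
[q^5] f(1)=1,f(5)=5 ⇒ 6
[q^6] f(6)=6,f(3)=3,f(2)=2,f(1)=1 ⇒ 12
d|7:{7,1}  Σf=7+1=8
[q^8] f(1)=1,f(2)=2,f(4)=4,f(8)=8 ⇒ 15
d|9:{9,3,1}  Σf=9+3+1=13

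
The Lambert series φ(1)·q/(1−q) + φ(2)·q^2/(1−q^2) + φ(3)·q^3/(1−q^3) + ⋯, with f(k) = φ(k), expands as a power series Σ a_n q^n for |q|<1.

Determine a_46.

n=46: 46·1 23·2 2·23 1·46  φ→[22+22+1+1]=46

a_46 = 46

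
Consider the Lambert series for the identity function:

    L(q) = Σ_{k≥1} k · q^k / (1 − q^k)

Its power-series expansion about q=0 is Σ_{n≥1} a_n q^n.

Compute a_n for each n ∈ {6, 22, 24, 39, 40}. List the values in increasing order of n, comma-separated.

n=6: 1·6 2·3 3·2 6·1  f→[1+2+3+6]=12
q^22  k|22↦f(k): 22:22 11:11 2:2 1:1  a_22=36
q^24  k|24↦f(k): 24:24 12:12 8:8 6:6 4:4 3:3 2:2 1:1  a_24=60
n=39: 1·39 3·13 13·3 39·1  f→[1+3+13+39]=56
d|40:{40,20,10,8,5,4,2,1}  Σf=40+20+10+8+5+4+2+1=90

12, 36, 60, 56, 90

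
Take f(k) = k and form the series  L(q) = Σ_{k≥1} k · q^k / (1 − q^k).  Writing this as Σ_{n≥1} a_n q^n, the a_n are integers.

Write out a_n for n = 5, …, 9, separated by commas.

6, 12, 8, 15, 13

q^5  k|5↦f(k): 5:5 1:1  a_5=6
[q^6] f(1)=1,f(2)=2,f(3)=3,f(6)=6 ⇒ 12
d|7:{1,7}  Σf=1+7=8
n=8: 8·1 4·2 2·4 1·8  f→[8+4+2+1]=15
n=9: 9·1 3·3 1·9  f→[9+3+1]=13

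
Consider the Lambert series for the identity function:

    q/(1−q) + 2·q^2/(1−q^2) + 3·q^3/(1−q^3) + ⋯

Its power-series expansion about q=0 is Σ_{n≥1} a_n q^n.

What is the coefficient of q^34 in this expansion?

q^34  k|34↦f(k): 34:34 17:17 2:2 1:1  a_34=54

a_34 = 54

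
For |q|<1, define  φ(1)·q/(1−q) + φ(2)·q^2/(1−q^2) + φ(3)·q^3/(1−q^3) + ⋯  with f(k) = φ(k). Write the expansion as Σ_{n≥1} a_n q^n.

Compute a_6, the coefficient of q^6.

q^6  k|6↦φ(k): 1:1 2:1 3:2 6:2  a_6=6

a_6 = 6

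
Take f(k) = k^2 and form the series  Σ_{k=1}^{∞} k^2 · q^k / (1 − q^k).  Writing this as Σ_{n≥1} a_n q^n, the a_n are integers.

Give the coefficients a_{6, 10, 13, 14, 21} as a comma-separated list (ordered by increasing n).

50, 130, 170, 250, 500

d|6:{6,3,2,1}  Σf=36+9+4+1=50
n=10: 10·1 5·2 2·5 1·10  f→[100+25+4+1]=130
n=13: 13·1 1·13  f→[169+1]=170
q^14  k|14↦f(k): 1:1 2:4 7:49 14:196  a_14=250
q^21  k|21↦f(k): 1:1 3:9 7:49 21:441  a_21=500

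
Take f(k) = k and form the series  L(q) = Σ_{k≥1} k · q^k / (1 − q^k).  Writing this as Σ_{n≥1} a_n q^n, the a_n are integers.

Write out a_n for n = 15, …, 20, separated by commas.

24, 31, 18, 39, 20, 42

q^15  k|15↦f(k): 1:1 3:3 5:5 15:15  a_15=24
[q^16] f(16)=16,f(8)=8,f(4)=4,f(2)=2,f(1)=1 ⇒ 31
n=17: 1·17 17·1  f→[1+17]=18
q^18  k|18↦f(k): 1:1 2:2 3:3 6:6 9:9 18:18  a_18=39
q^19  k|19↦f(k): 1:1 19:19  a_19=20
n=20: 1·20 2·10 4·5 5·4 10·2 20·1  f→[1+2+4+5+10+20]=42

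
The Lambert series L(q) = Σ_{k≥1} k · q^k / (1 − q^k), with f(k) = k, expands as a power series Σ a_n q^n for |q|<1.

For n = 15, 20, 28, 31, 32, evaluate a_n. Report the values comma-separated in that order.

[q^15] f(1)=1,f(3)=3,f(5)=5,f(15)=15 ⇒ 24
q^20  k|20↦f(k): 1:1 2:2 4:4 5:5 10:10 20:20  a_20=42
d|28:{28,14,7,4,2,1}  Σf=28+14+7+4+2+1=56
d|31:{1,31}  Σf=1+31=32
q^32  k|32↦f(k): 1:1 2:2 4:4 8:8 16:16 32:32  a_32=63

24, 42, 56, 32, 63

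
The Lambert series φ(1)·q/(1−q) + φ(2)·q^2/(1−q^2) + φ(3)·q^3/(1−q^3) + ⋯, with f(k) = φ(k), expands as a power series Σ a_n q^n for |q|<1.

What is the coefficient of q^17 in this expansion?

d|17:{1,17}  Σφ=1+16=17

a_17 = 17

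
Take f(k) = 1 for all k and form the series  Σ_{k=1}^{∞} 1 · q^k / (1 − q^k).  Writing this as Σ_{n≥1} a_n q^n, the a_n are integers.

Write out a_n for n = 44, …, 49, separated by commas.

n=44: 1·44 2·22 4·11 11·4 22·2 44·1  f→[1+1+1+1+1+1]=6
d|45:{1,3,5,9,15,45}  Σf=1+1+1+1+1+1=6
d|46:{46,23,2,1}  Σf=1+1+1+1=4
n=47: 47·1 1·47  f→[1+1]=2
q^48  k|48↦f(k): 48:1 24:1 16:1 12:1 8:1 6:1 4:1 3:1 2:1 1:1  a_48=10
q^49  k|49↦f(k): 49:1 7:1 1:1  a_49=3

6, 6, 4, 2, 10, 3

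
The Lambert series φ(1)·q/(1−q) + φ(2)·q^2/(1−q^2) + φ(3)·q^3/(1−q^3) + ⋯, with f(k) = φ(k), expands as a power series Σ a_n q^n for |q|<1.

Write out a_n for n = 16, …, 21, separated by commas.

n=16: 16·1 8·2 4·4 2·8 1·16  φ→[8+4+2+1+1]=16
d|17:{17,1}  Σφ=16+1=17
[q^18] φ(18)=6,φ(9)=6,φ(6)=2,φ(3)=2,φ(2)=1,φ(1)=1 ⇒ 18
d|19:{19,1}  Σφ=18+1=19
n=20: 1·20 2·10 4·5 5·4 10·2 20·1  φ→[1+1+2+4+4+8]=20
q^21  k|21↦φ(k): 21:12 7:6 3:2 1:1  a_21=21

16, 17, 18, 19, 20, 21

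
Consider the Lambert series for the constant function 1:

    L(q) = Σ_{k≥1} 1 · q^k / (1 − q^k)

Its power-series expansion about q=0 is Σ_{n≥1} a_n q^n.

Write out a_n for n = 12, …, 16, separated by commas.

n=12: 12·1 6·2 4·3 3·4 2·6 1·12  f→[1+1+1+1+1+1]=6
[q^13] f(13)=1,f(1)=1 ⇒ 2
d|14:{1,2,7,14}  Σf=1+1+1+1=4
[q^15] f(15)=1,f(5)=1,f(3)=1,f(1)=1 ⇒ 4
d|16:{16,8,4,2,1}  Σf=1+1+1+1+1=5

6, 2, 4, 4, 5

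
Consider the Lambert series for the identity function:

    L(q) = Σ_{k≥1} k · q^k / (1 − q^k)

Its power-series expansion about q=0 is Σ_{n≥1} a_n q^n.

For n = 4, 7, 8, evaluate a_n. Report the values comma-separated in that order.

d|4:{4,2,1}  Σf=4+2+1=7
q^7  k|7↦f(k): 7:7 1:1  a_7=8
n=8: 8·1 4·2 2·4 1·8  f→[8+4+2+1]=15

7, 8, 15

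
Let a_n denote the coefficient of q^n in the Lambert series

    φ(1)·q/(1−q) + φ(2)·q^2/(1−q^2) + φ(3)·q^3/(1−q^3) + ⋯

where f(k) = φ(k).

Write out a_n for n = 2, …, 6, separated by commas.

n=2: 1·2 2·1  φ→[1+1]=2
[q^3] φ(3)=2,φ(1)=1 ⇒ 3
d|4:{4,2,1}  Σφ=2+1+1=4
d|5:{5,1}  Σφ=4+1=5
[q^6] φ(1)=1,φ(2)=1,φ(3)=2,φ(6)=2 ⇒ 6

2, 3, 4, 5, 6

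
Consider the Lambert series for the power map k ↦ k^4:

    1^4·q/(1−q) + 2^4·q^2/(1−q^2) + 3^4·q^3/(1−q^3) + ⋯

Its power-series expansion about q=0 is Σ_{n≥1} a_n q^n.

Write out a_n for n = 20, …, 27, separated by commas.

170898, 196964, 248914, 279842, 358258, 391251, 485554, 538084

q^20  k|20↦f(k): 1:1 2:16 4:256 5:625 10:10000 20:160000  a_20=170898
q^21  k|21↦f(k): 1:1 3:81 7:2401 21:194481  a_21=196964
q^22  k|22↦f(k): 22:234256 11:14641 2:16 1:1  a_22=248914
n=23: 1·23 23·1  f→[1+279841]=279842
q^24  k|24↦f(k): 24:331776 12:20736 8:4096 6:1296 4:256 3:81 2:16 1:1  a_24=358258
[q^25] f(1)=1,f(5)=625,f(25)=390625 ⇒ 391251
n=26: 1·26 2·13 13·2 26·1  f→[1+16+28561+456976]=485554
d|27:{27,9,3,1}  Σf=531441+6561+81+1=538084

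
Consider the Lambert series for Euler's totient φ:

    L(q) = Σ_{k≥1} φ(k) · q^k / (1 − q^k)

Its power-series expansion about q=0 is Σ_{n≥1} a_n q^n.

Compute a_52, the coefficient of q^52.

[q^52] φ(52)=24,φ(26)=12,φ(13)=12,φ(4)=2,φ(2)=1,φ(1)=1 ⇒ 52

a_52 = 52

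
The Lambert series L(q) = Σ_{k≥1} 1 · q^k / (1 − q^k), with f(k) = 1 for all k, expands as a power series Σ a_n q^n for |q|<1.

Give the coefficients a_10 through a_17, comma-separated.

n=10: 10·1 5·2 2·5 1·10  f→[1+1+1+1]=4
d|11:{11,1}  Σf=1+1=2
q^12  k|12↦f(k): 12:1 6:1 4:1 3:1 2:1 1:1  a_12=6
n=13: 1·13 13·1  f→[1+1]=2
[q^14] f(14)=1,f(7)=1,f(2)=1,f(1)=1 ⇒ 4
n=15: 15·1 5·3 3·5 1·15  f→[1+1+1+1]=4
q^16  k|16↦f(k): 1:1 2:1 4:1 8:1 16:1  a_16=5
n=17: 17·1 1·17  f→[1+1]=2

4, 2, 6, 2, 4, 4, 5, 2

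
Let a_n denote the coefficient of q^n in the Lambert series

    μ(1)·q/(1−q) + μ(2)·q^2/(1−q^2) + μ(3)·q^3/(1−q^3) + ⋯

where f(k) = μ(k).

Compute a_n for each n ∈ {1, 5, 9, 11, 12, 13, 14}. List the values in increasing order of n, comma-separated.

1, 0, 0, 0, 0, 0, 0

d|1:{1}  Σμ=1=1
[q^5] μ(5)=-1,μ(1)=1 ⇒ 0
d|9:{9,3,1}  Σμ=0+(-1)+1=0
n=11: 11·1 1·11  μ→[(-1)+1]=0
q^12  k|12↦μ(k): 12:0 6:1 4:0 3:-1 2:-1 1:1  a_12=0
d|13:{1,13}  Σμ=1+(-1)=0
n=14: 14·1 7·2 2·7 1·14  μ→[1+(-1)+(-1)+1]=0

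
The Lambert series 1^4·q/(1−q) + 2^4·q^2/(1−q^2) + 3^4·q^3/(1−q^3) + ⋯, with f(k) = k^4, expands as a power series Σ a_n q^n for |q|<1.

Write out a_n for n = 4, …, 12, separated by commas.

273, 626, 1394, 2402, 4369, 6643, 10642, 14642, 22386

[q^4] f(1)=1,f(2)=16,f(4)=256 ⇒ 273
d|5:{1,5}  Σf=1+625=626
n=6: 6·1 3·2 2·3 1·6  f→[1296+81+16+1]=1394
q^7  k|7↦f(k): 1:1 7:2401  a_7=2402
q^8  k|8↦f(k): 1:1 2:16 4:256 8:4096  a_8=4369
d|9:{9,3,1}  Σf=6561+81+1=6643
d|10:{1,2,5,10}  Σf=1+16+625+10000=10642
n=11: 11·1 1·11  f→[14641+1]=14642
n=12: 1·12 2·6 3·4 4·3 6·2 12·1  f→[1+16+81+256+1296+20736]=22386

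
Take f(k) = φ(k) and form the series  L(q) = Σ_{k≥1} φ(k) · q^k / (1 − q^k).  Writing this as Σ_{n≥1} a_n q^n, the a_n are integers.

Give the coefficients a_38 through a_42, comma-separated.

d|38:{1,2,19,38}  Σφ=1+1+18+18=38
[q^39] φ(39)=24,φ(13)=12,φ(3)=2,φ(1)=1 ⇒ 39
[q^40] φ(40)=16,φ(20)=8,φ(10)=4,φ(8)=4,φ(5)=4,φ(4)=2,φ(2)=1,φ(1)=1 ⇒ 40
[q^41] φ(41)=40,φ(1)=1 ⇒ 41
n=42: 1·42 2·21 3·14 6·7 7·6 14·3 21·2 42·1  φ→[1+1+2+2+6+6+12+12]=42

38, 39, 40, 41, 42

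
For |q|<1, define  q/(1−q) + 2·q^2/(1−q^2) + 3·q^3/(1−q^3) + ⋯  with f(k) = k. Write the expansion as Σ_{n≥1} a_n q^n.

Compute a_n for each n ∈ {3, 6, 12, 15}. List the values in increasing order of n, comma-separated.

4, 12, 28, 24

d|3:{1,3}  Σf=1+3=4
[q^6] f(1)=1,f(2)=2,f(3)=3,f(6)=6 ⇒ 12
[q^12] f(12)=12,f(6)=6,f(4)=4,f(3)=3,f(2)=2,f(1)=1 ⇒ 28
q^15  k|15↦f(k): 1:1 3:3 5:5 15:15  a_15=24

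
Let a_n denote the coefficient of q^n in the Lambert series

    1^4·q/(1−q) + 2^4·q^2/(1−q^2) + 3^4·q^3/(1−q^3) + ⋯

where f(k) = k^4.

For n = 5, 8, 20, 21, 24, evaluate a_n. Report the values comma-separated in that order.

626, 4369, 170898, 196964, 358258

d|5:{5,1}  Σf=625+1=626
d|8:{1,2,4,8}  Σf=1+16+256+4096=4369
q^20  k|20↦f(k): 1:1 2:16 4:256 5:625 10:10000 20:160000  a_20=170898
n=21: 1·21 3·7 7·3 21·1  f→[1+81+2401+194481]=196964
d|24:{1,2,3,4,6,8,12,24}  Σf=1+16+81+256+1296+4096+20736+331776=358258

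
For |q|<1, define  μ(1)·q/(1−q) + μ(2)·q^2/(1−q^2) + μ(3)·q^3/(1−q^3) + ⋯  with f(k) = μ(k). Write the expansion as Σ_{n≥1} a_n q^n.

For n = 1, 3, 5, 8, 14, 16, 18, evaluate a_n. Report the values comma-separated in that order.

1, 0, 0, 0, 0, 0, 0

q^1  k|1↦μ(k): 1:1  a_1=1
q^3  k|3↦μ(k): 1:1 3:-1  a_3=0
[q^5] μ(1)=1,μ(5)=-1 ⇒ 0
[q^8] μ(1)=1,μ(2)=-1,μ(4)=0,μ(8)=0 ⇒ 0
n=14: 1·14 2·7 7·2 14·1  μ→[1+(-1)+(-1)+1]=0
q^16  k|16↦μ(k): 16:0 8:0 4:0 2:-1 1:1  a_16=0
d|18:{18,9,6,3,2,1}  Σμ=0+0+1+(-1)+(-1)+1=0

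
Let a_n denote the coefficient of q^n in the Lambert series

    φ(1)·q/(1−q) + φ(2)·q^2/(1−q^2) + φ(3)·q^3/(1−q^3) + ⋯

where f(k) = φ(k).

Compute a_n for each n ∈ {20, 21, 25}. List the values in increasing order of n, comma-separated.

q^20  k|20↦φ(k): 1:1 2:1 4:2 5:4 10:4 20:8  a_20=20
d|21:{1,3,7,21}  Σφ=1+2+6+12=21
d|25:{1,5,25}  Σφ=1+4+20=25

20, 21, 25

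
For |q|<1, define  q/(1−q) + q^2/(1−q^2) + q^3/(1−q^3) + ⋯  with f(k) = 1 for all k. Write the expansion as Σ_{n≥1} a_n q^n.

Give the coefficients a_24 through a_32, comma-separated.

q^24  k|24↦f(k): 1:1 2:1 3:1 4:1 6:1 8:1 12:1 24:1  a_24=8
d|25:{25,5,1}  Σf=1+1+1=3
q^26  k|26↦f(k): 26:1 13:1 2:1 1:1  a_26=4
[q^27] f(1)=1,f(3)=1,f(9)=1,f(27)=1 ⇒ 4
n=28: 28·1 14·2 7·4 4·7 2·14 1·28  f→[1+1+1+1+1+1]=6
n=29: 29·1 1·29  f→[1+1]=2
n=30: 1·30 2·15 3·10 5·6 6·5 10·3 15·2 30·1  f→[1+1+1+1+1+1+1+1]=8
n=31: 31·1 1·31  f→[1+1]=2
[q^32] f(1)=1,f(2)=1,f(4)=1,f(8)=1,f(16)=1,f(32)=1 ⇒ 6

8, 3, 4, 4, 6, 2, 8, 2, 6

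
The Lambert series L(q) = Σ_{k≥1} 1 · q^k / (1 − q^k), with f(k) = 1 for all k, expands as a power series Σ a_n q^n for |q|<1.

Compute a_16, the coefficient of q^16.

a_16 = 5

[q^16] f(16)=1,f(8)=1,f(4)=1,f(2)=1,f(1)=1 ⇒ 5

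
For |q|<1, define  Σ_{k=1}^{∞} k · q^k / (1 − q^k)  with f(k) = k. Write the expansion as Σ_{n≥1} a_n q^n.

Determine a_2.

a_2 = 3

d|2:{2,1}  Σf=2+1=3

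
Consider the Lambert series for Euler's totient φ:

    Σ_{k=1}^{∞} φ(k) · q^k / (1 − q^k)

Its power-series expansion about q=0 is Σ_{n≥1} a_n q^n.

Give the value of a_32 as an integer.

q^32  k|32↦φ(k): 1:1 2:1 4:2 8:4 16:8 32:16  a_32=32

a_32 = 32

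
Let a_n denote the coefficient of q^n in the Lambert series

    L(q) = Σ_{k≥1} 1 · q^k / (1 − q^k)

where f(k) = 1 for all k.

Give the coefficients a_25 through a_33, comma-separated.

d|25:{25,5,1}  Σf=1+1+1=3
[q^26] f(1)=1,f(2)=1,f(13)=1,f(26)=1 ⇒ 4
n=27: 27·1 9·3 3·9 1·27  f→[1+1+1+1]=4
d|28:{1,2,4,7,14,28}  Σf=1+1+1+1+1+1=6
q^29  k|29↦f(k): 29:1 1:1  a_29=2
q^30  k|30↦f(k): 30:1 15:1 10:1 6:1 5:1 3:1 2:1 1:1  a_30=8
n=31: 1·31 31·1  f→[1+1]=2
q^32  k|32↦f(k): 32:1 16:1 8:1 4:1 2:1 1:1  a_32=6
[q^33] f(33)=1,f(11)=1,f(3)=1,f(1)=1 ⇒ 4

3, 4, 4, 6, 2, 8, 2, 6, 4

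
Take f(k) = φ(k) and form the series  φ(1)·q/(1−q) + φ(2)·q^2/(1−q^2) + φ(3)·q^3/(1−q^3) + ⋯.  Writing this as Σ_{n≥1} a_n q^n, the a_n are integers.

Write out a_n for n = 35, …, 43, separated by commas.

[q^35] φ(1)=1,φ(5)=4,φ(7)=6,φ(35)=24 ⇒ 35
[q^36] φ(1)=1,φ(2)=1,φ(3)=2,φ(4)=2,φ(6)=2,φ(9)=6,φ(12)=4,φ(18)=6,φ(36)=12 ⇒ 36
d|37:{37,1}  Σφ=36+1=37
[q^38] φ(38)=18,φ(19)=18,φ(2)=1,φ(1)=1 ⇒ 38
n=39: 1·39 3·13 13·3 39·1  φ→[1+2+12+24]=39
q^40  k|40↦φ(k): 40:16 20:8 10:4 8:4 5:4 4:2 2:1 1:1  a_40=40
d|41:{41,1}  Σφ=40+1=41
n=42: 42·1 21·2 14·3 7·6 6·7 3·14 2·21 1·42  φ→[12+12+6+6+2+2+1+1]=42
d|43:{1,43}  Σφ=1+42=43

35, 36, 37, 38, 39, 40, 41, 42, 43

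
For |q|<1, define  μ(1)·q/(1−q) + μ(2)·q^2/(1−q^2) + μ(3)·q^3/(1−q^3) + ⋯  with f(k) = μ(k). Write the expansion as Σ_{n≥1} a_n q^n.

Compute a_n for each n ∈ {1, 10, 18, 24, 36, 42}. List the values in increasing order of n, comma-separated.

n=1: 1·1  μ→[1]=1
q^10  k|10↦μ(k): 1:1 2:-1 5:-1 10:1  a_10=0
q^18  k|18↦μ(k): 1:1 2:-1 3:-1 6:1 9:0 18:0  a_18=0
[q^24] μ(24)=0,μ(12)=0,μ(8)=0,μ(6)=1,μ(4)=0,μ(3)=-1,μ(2)=-1,μ(1)=1 ⇒ 0
d|36:{36,18,12,9,6,4,3,2,1}  Σμ=0+0+0+0+1+0+(-1)+(-1)+1=0
q^42  k|42↦μ(k): 1:1 2:-1 3:-1 6:1 7:-1 14:1 21:1 42:-1  a_42=0

1, 0, 0, 0, 0, 0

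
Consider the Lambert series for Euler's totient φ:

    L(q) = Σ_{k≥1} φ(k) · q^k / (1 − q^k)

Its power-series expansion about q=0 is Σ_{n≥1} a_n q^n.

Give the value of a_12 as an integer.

[q^12] φ(12)=4,φ(6)=2,φ(4)=2,φ(3)=2,φ(2)=1,φ(1)=1 ⇒ 12

a_12 = 12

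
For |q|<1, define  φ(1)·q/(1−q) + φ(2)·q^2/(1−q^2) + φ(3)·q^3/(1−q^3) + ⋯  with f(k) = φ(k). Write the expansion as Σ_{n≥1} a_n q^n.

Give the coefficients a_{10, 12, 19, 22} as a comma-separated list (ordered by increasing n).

q^10  k|10↦φ(k): 10:4 5:4 2:1 1:1  a_10=10
[q^12] φ(1)=1,φ(2)=1,φ(3)=2,φ(4)=2,φ(6)=2,φ(12)=4 ⇒ 12
[q^19] φ(19)=18,φ(1)=1 ⇒ 19
d|22:{22,11,2,1}  Σφ=10+10+1+1=22

10, 12, 19, 22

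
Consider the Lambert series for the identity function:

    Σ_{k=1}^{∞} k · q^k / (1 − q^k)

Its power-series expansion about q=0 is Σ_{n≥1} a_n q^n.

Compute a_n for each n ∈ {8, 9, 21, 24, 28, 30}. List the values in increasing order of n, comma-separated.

15, 13, 32, 60, 56, 72

d|8:{1,2,4,8}  Σf=1+2+4+8=15
[q^9] f(9)=9,f(3)=3,f(1)=1 ⇒ 13
[q^21] f(1)=1,f(3)=3,f(7)=7,f(21)=21 ⇒ 32
q^24  k|24↦f(k): 1:1 2:2 3:3 4:4 6:6 8:8 12:12 24:24  a_24=60
d|28:{1,2,4,7,14,28}  Σf=1+2+4+7+14+28=56
n=30: 30·1 15·2 10·3 6·5 5·6 3·10 2·15 1·30  f→[30+15+10+6+5+3+2+1]=72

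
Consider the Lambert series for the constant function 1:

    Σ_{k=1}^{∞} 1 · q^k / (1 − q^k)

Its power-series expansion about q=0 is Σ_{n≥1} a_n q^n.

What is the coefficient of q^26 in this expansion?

a_26 = 4

q^26  k|26↦f(k): 26:1 13:1 2:1 1:1  a_26=4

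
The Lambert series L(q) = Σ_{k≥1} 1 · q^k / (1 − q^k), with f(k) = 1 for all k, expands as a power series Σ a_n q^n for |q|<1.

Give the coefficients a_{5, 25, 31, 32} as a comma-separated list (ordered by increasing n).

2, 3, 2, 6

n=5: 1·5 5·1  f→[1+1]=2
d|25:{25,5,1}  Σf=1+1+1=3
[q^31] f(1)=1,f(31)=1 ⇒ 2
q^32  k|32↦f(k): 32:1 16:1 8:1 4:1 2:1 1:1  a_32=6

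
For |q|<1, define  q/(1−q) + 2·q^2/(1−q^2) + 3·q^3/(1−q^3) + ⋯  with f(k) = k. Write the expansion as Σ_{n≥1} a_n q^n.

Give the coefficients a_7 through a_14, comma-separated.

[q^7] f(7)=7,f(1)=1 ⇒ 8
q^8  k|8↦f(k): 8:8 4:4 2:2 1:1  a_8=15
d|9:{9,3,1}  Σf=9+3+1=13
n=10: 10·1 5·2 2·5 1·10  f→[10+5+2+1]=18
d|11:{1,11}  Σf=1+11=12
q^12  k|12↦f(k): 12:12 6:6 4:4 3:3 2:2 1:1  a_12=28
[q^13] f(1)=1,f(13)=13 ⇒ 14
[q^14] f(14)=14,f(7)=7,f(2)=2,f(1)=1 ⇒ 24

8, 15, 13, 18, 12, 28, 14, 24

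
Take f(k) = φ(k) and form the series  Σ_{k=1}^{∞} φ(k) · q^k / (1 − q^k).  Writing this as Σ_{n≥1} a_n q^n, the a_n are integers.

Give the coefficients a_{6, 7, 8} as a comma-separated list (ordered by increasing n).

d|6:{1,2,3,6}  Σφ=1+1+2+2=6
d|7:{1,7}  Σφ=1+6=7
[q^8] φ(1)=1,φ(2)=1,φ(4)=2,φ(8)=4 ⇒ 8

6, 7, 8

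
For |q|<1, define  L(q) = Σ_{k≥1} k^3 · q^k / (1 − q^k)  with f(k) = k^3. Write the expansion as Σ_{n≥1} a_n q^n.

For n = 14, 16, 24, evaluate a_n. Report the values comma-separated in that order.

3096, 4681, 16380

[q^14] f(1)=1,f(2)=8,f(7)=343,f(14)=2744 ⇒ 3096
q^16  k|16↦f(k): 1:1 2:8 4:64 8:512 16:4096  a_16=4681
q^24  k|24↦f(k): 24:13824 12:1728 8:512 6:216 4:64 3:27 2:8 1:1  a_24=16380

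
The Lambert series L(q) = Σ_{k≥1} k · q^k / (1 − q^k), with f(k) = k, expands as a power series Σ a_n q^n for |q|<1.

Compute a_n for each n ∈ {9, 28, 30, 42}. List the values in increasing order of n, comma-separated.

d|9:{9,3,1}  Σf=9+3+1=13
q^28  k|28↦f(k): 1:1 2:2 4:4 7:7 14:14 28:28  a_28=56
d|30:{30,15,10,6,5,3,2,1}  Σf=30+15+10+6+5+3+2+1=72
q^42  k|42↦f(k): 42:42 21:21 14:14 7:7 6:6 3:3 2:2 1:1  a_42=96

13, 56, 72, 96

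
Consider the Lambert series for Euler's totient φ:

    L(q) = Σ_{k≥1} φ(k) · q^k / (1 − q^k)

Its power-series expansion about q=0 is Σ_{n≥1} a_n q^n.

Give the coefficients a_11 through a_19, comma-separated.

q^11  k|11↦φ(k): 1:1 11:10  a_11=11
n=12: 12·1 6·2 4·3 3·4 2·6 1·12  φ→[4+2+2+2+1+1]=12
n=13: 13·1 1·13  φ→[12+1]=13
d|14:{1,2,7,14}  Σφ=1+1+6+6=14
[q^15] φ(15)=8,φ(5)=4,φ(3)=2,φ(1)=1 ⇒ 15
[q^16] φ(1)=1,φ(2)=1,φ(4)=2,φ(8)=4,φ(16)=8 ⇒ 16
[q^17] φ(1)=1,φ(17)=16 ⇒ 17
d|18:{18,9,6,3,2,1}  Σφ=6+6+2+2+1+1=18
q^19  k|19↦φ(k): 1:1 19:18  a_19=19

11, 12, 13, 14, 15, 16, 17, 18, 19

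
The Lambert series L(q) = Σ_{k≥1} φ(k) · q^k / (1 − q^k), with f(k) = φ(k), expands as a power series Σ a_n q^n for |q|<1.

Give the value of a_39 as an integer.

n=39: 1·39 3·13 13·3 39·1  φ→[1+2+12+24]=39

a_39 = 39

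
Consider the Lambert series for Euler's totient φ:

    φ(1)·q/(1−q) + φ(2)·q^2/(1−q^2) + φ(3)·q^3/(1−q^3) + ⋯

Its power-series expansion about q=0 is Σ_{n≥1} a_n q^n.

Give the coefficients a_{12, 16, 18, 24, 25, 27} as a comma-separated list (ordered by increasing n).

d|12:{1,2,3,4,6,12}  Σφ=1+1+2+2+2+4=12
q^16  k|16↦φ(k): 1:1 2:1 4:2 8:4 16:8  a_16=16
d|18:{1,2,3,6,9,18}  Σφ=1+1+2+2+6+6=18
d|24:{24,12,8,6,4,3,2,1}  Σφ=8+4+4+2+2+2+1+1=24
n=25: 25·1 5·5 1·25  φ→[20+4+1]=25
d|27:{27,9,3,1}  Σφ=18+6+2+1=27

12, 16, 18, 24, 25, 27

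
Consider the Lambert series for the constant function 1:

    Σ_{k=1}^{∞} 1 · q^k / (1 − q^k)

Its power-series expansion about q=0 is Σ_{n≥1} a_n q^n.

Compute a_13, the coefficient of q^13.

a_13 = 2

q^13  k|13↦f(k): 1:1 13:1  a_13=2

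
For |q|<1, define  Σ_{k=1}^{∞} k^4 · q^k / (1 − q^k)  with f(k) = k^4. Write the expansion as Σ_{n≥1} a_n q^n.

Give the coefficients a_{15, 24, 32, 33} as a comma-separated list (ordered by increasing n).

51332, 358258, 1118481, 1200644

q^15  k|15↦f(k): 15:50625 5:625 3:81 1:1  a_15=51332
q^24  k|24↦f(k): 1:1 2:16 3:81 4:256 6:1296 8:4096 12:20736 24:331776  a_24=358258
q^32  k|32↦f(k): 32:1048576 16:65536 8:4096 4:256 2:16 1:1  a_32=1118481
d|33:{1,3,11,33}  Σf=1+81+14641+1185921=1200644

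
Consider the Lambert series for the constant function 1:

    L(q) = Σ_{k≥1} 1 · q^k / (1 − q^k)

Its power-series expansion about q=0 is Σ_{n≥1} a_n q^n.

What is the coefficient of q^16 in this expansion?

a_16 = 5

d|16:{1,2,4,8,16}  Σf=1+1+1+1+1=5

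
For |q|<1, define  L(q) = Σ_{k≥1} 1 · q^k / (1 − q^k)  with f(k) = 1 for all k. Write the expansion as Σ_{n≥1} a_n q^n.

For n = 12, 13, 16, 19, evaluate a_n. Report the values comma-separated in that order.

d|12:{12,6,4,3,2,1}  Σf=1+1+1+1+1+1=6
n=13: 13·1 1·13  f→[1+1]=2
n=16: 1·16 2·8 4·4 8·2 16·1  f→[1+1+1+1+1]=5
d|19:{1,19}  Σf=1+1=2

6, 2, 5, 2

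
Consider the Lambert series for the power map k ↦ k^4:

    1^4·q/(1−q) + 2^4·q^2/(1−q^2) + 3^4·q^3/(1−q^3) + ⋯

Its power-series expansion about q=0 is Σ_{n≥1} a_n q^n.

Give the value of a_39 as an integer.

d|39:{1,3,13,39}  Σf=1+81+28561+2313441=2342084

a_39 = 2342084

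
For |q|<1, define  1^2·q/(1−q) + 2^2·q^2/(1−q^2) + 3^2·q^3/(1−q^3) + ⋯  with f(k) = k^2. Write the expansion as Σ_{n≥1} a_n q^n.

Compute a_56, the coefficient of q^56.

d|56:{56,28,14,8,7,4,2,1}  Σf=3136+784+196+64+49+16+4+1=4250

a_56 = 4250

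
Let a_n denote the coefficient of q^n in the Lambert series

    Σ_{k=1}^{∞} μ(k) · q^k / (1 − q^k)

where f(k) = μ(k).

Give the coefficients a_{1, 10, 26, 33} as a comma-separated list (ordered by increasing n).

q^1  k|1↦μ(k): 1:1  a_1=1
d|10:{1,2,5,10}  Σμ=1+(-1)+(-1)+1=0
d|26:{26,13,2,1}  Σμ=1+(-1)+(-1)+1=0
q^33  k|33↦μ(k): 1:1 3:-1 11:-1 33:1  a_33=0

1, 0, 0, 0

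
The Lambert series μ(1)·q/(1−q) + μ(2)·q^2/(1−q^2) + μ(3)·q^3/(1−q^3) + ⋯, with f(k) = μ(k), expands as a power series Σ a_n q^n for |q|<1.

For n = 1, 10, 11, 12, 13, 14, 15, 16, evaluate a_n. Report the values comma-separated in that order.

1, 0, 0, 0, 0, 0, 0, 0

q^1  k|1↦μ(k): 1:1  a_1=1
n=10: 1·10 2·5 5·2 10·1  μ→[1+(-1)+(-1)+1]=0
n=11: 1·11 11·1  μ→[1+(-1)]=0
d|12:{12,6,4,3,2,1}  Σμ=0+1+0+(-1)+(-1)+1=0
q^13  k|13↦μ(k): 13:-1 1:1  a_13=0
n=14: 14·1 7·2 2·7 1·14  μ→[1+(-1)+(-1)+1]=0
d|15:{15,5,3,1}  Σμ=1+(-1)+(-1)+1=0
q^16  k|16↦μ(k): 16:0 8:0 4:0 2:-1 1:1  a_16=0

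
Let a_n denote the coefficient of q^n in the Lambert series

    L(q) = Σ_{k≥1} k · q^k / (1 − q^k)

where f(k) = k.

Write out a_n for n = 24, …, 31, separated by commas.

n=24: 24·1 12·2 8·3 6·4 4·6 3·8 2·12 1·24  f→[24+12+8+6+4+3+2+1]=60
d|25:{25,5,1}  Σf=25+5+1=31
[q^26] f(1)=1,f(2)=2,f(13)=13,f(26)=26 ⇒ 42
n=27: 27·1 9·3 3·9 1·27  f→[27+9+3+1]=40
[q^28] f(1)=1,f(2)=2,f(4)=4,f(7)=7,f(14)=14,f(28)=28 ⇒ 56
q^29  k|29↦f(k): 1:1 29:29  a_29=30
q^30  k|30↦f(k): 30:30 15:15 10:10 6:6 5:5 3:3 2:2 1:1  a_30=72
d|31:{1,31}  Σf=1+31=32

60, 31, 42, 40, 56, 30, 72, 32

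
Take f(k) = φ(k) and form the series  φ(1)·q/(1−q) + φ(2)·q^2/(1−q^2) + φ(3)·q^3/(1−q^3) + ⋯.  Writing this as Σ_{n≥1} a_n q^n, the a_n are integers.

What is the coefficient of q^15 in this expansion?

[q^15] φ(1)=1,φ(3)=2,φ(5)=4,φ(15)=8 ⇒ 15

a_15 = 15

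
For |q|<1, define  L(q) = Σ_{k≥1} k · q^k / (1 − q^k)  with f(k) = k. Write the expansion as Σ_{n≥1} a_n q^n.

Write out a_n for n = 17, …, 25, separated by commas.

18, 39, 20, 42, 32, 36, 24, 60, 31

[q^17] f(1)=1,f(17)=17 ⇒ 18
d|18:{18,9,6,3,2,1}  Σf=18+9+6+3+2+1=39
n=19: 19·1 1·19  f→[19+1]=20
[q^20] f(20)=20,f(10)=10,f(5)=5,f(4)=4,f(2)=2,f(1)=1 ⇒ 42
q^21  k|21↦f(k): 21:21 7:7 3:3 1:1  a_21=32
[q^22] f(1)=1,f(2)=2,f(11)=11,f(22)=22 ⇒ 36
n=23: 23·1 1·23  f→[23+1]=24
[q^24] f(24)=24,f(12)=12,f(8)=8,f(6)=6,f(4)=4,f(3)=3,f(2)=2,f(1)=1 ⇒ 60
[q^25] f(1)=1,f(5)=5,f(25)=25 ⇒ 31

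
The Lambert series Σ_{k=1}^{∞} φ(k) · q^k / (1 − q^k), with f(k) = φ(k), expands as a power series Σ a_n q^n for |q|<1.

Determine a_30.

d|30:{30,15,10,6,5,3,2,1}  Σφ=8+8+4+2+4+2+1+1=30

a_30 = 30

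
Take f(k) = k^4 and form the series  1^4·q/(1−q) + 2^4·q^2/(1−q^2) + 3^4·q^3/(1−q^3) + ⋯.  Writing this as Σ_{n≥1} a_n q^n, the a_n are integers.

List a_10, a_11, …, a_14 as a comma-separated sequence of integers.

d|10:{10,5,2,1}  Σf=10000+625+16+1=10642
[q^11] f(1)=1,f(11)=14641 ⇒ 14642
[q^12] f(1)=1,f(2)=16,f(3)=81,f(4)=256,f(6)=1296,f(12)=20736 ⇒ 22386
q^13  k|13↦f(k): 1:1 13:28561  a_13=28562
q^14  k|14↦f(k): 1:1 2:16 7:2401 14:38416  a_14=40834

10642, 14642, 22386, 28562, 40834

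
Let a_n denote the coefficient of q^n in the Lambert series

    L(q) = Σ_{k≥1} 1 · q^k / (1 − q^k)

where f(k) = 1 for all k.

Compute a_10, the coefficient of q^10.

a_10 = 4

d|10:{10,5,2,1}  Σf=1+1+1+1=4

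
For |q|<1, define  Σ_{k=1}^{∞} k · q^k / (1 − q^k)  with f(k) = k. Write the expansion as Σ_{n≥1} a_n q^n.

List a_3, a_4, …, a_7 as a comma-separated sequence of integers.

[q^3] f(1)=1,f(3)=3 ⇒ 4
[q^4] f(1)=1,f(2)=2,f(4)=4 ⇒ 7
q^5  k|5↦f(k): 1:1 5:5  a_5=6
q^6  k|6↦f(k): 1:1 2:2 3:3 6:6  a_6=12
n=7: 7·1 1·7  f→[7+1]=8

4, 7, 6, 12, 8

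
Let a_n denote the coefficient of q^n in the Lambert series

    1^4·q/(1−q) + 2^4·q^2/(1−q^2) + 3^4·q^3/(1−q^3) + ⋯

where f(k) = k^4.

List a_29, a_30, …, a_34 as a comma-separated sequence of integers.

n=29: 29·1 1·29  f→[707281+1]=707282
[q^30] f(30)=810000,f(15)=50625,f(10)=10000,f(6)=1296,f(5)=625,f(3)=81,f(2)=16,f(1)=1 ⇒ 872644
n=31: 1·31 31·1  f→[1+923521]=923522
[q^32] f(1)=1,f(2)=16,f(4)=256,f(8)=4096,f(16)=65536,f(32)=1048576 ⇒ 1118481
[q^33] f(1)=1,f(3)=81,f(11)=14641,f(33)=1185921 ⇒ 1200644
n=34: 34·1 17·2 2·17 1·34  f→[1336336+83521+16+1]=1419874

707282, 872644, 923522, 1118481, 1200644, 1419874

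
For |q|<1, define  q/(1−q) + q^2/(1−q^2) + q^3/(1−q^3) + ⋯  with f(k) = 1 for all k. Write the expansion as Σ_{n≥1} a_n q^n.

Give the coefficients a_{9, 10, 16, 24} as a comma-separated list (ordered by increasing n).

3, 4, 5, 8

q^9  k|9↦f(k): 9:1 3:1 1:1  a_9=3
q^10  k|10↦f(k): 1:1 2:1 5:1 10:1  a_10=4
q^16  k|16↦f(k): 16:1 8:1 4:1 2:1 1:1  a_16=5
[q^24] f(1)=1,f(2)=1,f(3)=1,f(4)=1,f(6)=1,f(8)=1,f(12)=1,f(24)=1 ⇒ 8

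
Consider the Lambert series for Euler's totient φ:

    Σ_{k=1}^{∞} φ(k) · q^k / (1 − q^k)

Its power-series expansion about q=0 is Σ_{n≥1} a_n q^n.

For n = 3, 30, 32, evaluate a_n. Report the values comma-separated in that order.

[q^3] φ(1)=1,φ(3)=2 ⇒ 3
n=30: 1·30 2·15 3·10 5·6 6·5 10·3 15·2 30·1  φ→[1+1+2+4+2+4+8+8]=30
n=32: 1·32 2·16 4·8 8·4 16·2 32·1  φ→[1+1+2+4+8+16]=32

3, 30, 32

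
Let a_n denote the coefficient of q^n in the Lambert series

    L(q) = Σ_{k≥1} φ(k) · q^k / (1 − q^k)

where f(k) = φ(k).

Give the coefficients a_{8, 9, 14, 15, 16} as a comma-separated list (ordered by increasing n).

[q^8] φ(1)=1,φ(2)=1,φ(4)=2,φ(8)=4 ⇒ 8
n=9: 1·9 3·3 9·1  φ→[1+2+6]=9
q^14  k|14↦φ(k): 1:1 2:1 7:6 14:6  a_14=14
q^15  k|15↦φ(k): 15:8 5:4 3:2 1:1  a_15=15
[q^16] φ(1)=1,φ(2)=1,φ(4)=2,φ(8)=4,φ(16)=8 ⇒ 16

8, 9, 14, 15, 16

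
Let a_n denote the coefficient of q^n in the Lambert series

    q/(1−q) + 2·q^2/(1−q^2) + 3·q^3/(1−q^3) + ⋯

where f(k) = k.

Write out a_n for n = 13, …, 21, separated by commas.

[q^13] f(13)=13,f(1)=1 ⇒ 14
[q^14] f(14)=14,f(7)=7,f(2)=2,f(1)=1 ⇒ 24
[q^15] f(15)=15,f(5)=5,f(3)=3,f(1)=1 ⇒ 24
d|16:{16,8,4,2,1}  Σf=16+8+4+2+1=31
[q^17] f(17)=17,f(1)=1 ⇒ 18
d|18:{18,9,6,3,2,1}  Σf=18+9+6+3+2+1=39
[q^19] f(19)=19,f(1)=1 ⇒ 20
[q^20] f(20)=20,f(10)=10,f(5)=5,f(4)=4,f(2)=2,f(1)=1 ⇒ 42
n=21: 1·21 3·7 7·3 21·1  f→[1+3+7+21]=32

14, 24, 24, 31, 18, 39, 20, 42, 32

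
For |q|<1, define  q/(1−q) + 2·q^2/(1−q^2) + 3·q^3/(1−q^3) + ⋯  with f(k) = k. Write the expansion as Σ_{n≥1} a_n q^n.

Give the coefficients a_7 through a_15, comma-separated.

8, 15, 13, 18, 12, 28, 14, 24, 24

d|7:{7,1}  Σf=7+1=8
q^8  k|8↦f(k): 1:1 2:2 4:4 8:8  a_8=15
q^9  k|9↦f(k): 9:9 3:3 1:1  a_9=13
[q^10] f(10)=10,f(5)=5,f(2)=2,f(1)=1 ⇒ 18
[q^11] f(1)=1,f(11)=11 ⇒ 12
d|12:{12,6,4,3,2,1}  Σf=12+6+4+3+2+1=28
[q^13] f(1)=1,f(13)=13 ⇒ 14
q^14  k|14↦f(k): 14:14 7:7 2:2 1:1  a_14=24
q^15  k|15↦f(k): 15:15 5:5 3:3 1:1  a_15=24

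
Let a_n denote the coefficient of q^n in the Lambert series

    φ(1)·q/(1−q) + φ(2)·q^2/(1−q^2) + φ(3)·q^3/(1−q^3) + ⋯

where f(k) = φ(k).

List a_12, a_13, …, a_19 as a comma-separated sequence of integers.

q^12  k|12↦φ(k): 12:4 6:2 4:2 3:2 2:1 1:1  a_12=12
n=13: 13·1 1·13  φ→[12+1]=13
d|14:{1,2,7,14}  Σφ=1+1+6+6=14
[q^15] φ(15)=8,φ(5)=4,φ(3)=2,φ(1)=1 ⇒ 15
[q^16] φ(16)=8,φ(8)=4,φ(4)=2,φ(2)=1,φ(1)=1 ⇒ 16
n=17: 1·17 17·1  φ→[1+16]=17
[q^18] φ(18)=6,φ(9)=6,φ(6)=2,φ(3)=2,φ(2)=1,φ(1)=1 ⇒ 18
d|19:{1,19}  Σφ=1+18=19

12, 13, 14, 15, 16, 17, 18, 19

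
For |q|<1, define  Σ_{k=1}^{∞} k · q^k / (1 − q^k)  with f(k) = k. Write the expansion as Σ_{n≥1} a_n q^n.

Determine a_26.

a_26 = 42

n=26: 26·1 13·2 2·13 1·26  f→[26+13+2+1]=42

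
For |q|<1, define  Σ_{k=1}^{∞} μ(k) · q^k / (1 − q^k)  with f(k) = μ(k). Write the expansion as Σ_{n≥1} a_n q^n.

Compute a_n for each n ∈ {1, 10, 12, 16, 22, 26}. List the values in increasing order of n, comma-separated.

q^1  k|1↦μ(k): 1:1  a_1=1
q^10  k|10↦μ(k): 10:1 5:-1 2:-1 1:1  a_10=0
n=12: 1·12 2·6 3·4 4·3 6·2 12·1  μ→[1+(-1)+(-1)+0+1+0]=0
[q^16] μ(1)=1,μ(2)=-1,μ(4)=0,μ(8)=0,μ(16)=0 ⇒ 0
n=22: 1·22 2·11 11·2 22·1  μ→[1+(-1)+(-1)+1]=0
d|26:{1,2,13,26}  Σμ=1+(-1)+(-1)+1=0

1, 0, 0, 0, 0, 0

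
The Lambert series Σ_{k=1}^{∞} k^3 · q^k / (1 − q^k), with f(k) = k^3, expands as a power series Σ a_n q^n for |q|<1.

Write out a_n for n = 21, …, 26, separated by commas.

9632, 11988, 12168, 16380, 15751, 19782

q^21  k|21↦f(k): 1:1 3:27 7:343 21:9261  a_21=9632
q^22  k|22↦f(k): 22:10648 11:1331 2:8 1:1  a_22=11988
n=23: 23·1 1·23  f→[12167+1]=12168
[q^24] f(1)=1,f(2)=8,f(3)=27,f(4)=64,f(6)=216,f(8)=512,f(12)=1728,f(24)=13824 ⇒ 16380
n=25: 25·1 5·5 1·25  f→[15625+125+1]=15751
d|26:{26,13,2,1}  Σf=17576+2197+8+1=19782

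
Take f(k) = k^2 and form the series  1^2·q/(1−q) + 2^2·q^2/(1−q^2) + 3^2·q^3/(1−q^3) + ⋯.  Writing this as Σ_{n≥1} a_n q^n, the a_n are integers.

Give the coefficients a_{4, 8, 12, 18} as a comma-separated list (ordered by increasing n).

21, 85, 210, 455

[q^4] f(4)=16,f(2)=4,f(1)=1 ⇒ 21
q^8  k|8↦f(k): 8:64 4:16 2:4 1:1  a_8=85
[q^12] f(12)=144,f(6)=36,f(4)=16,f(3)=9,f(2)=4,f(1)=1 ⇒ 210
q^18  k|18↦f(k): 18:324 9:81 6:36 3:9 2:4 1:1  a_18=455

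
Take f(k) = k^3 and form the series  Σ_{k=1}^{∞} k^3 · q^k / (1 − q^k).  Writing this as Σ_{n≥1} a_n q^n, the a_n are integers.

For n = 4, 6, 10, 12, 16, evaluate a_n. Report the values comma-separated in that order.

73, 252, 1134, 2044, 4681

d|4:{4,2,1}  Σf=64+8+1=73
n=6: 6·1 3·2 2·3 1·6  f→[216+27+8+1]=252
d|10:{10,5,2,1}  Σf=1000+125+8+1=1134
q^12  k|12↦f(k): 12:1728 6:216 4:64 3:27 2:8 1:1  a_12=2044
[q^16] f(1)=1,f(2)=8,f(4)=64,f(8)=512,f(16)=4096 ⇒ 4681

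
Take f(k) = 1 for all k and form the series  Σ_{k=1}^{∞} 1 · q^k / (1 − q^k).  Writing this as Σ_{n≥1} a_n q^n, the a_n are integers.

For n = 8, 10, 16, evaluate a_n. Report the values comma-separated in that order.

4, 4, 5

[q^8] f(1)=1,f(2)=1,f(4)=1,f(8)=1 ⇒ 4
n=10: 1·10 2·5 5·2 10·1  f→[1+1+1+1]=4
q^16  k|16↦f(k): 1:1 2:1 4:1 8:1 16:1  a_16=5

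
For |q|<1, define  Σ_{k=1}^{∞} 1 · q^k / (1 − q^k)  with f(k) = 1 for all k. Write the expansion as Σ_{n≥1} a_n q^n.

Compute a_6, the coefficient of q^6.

a_6 = 4

n=6: 6·1 3·2 2·3 1·6  f→[1+1+1+1]=4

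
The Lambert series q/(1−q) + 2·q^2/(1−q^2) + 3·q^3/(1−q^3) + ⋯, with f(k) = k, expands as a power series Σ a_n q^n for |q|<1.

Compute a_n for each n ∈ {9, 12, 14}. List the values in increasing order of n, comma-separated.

13, 28, 24

n=9: 1·9 3·3 9·1  f→[1+3+9]=13
[q^12] f(1)=1,f(2)=2,f(3)=3,f(4)=4,f(6)=6,f(12)=12 ⇒ 28
n=14: 1·14 2·7 7·2 14·1  f→[1+2+7+14]=24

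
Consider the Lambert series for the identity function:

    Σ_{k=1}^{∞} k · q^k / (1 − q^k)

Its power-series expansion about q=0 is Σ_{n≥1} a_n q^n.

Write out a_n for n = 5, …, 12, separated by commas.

d|5:{5,1}  Σf=5+1=6
n=6: 1·6 2·3 3·2 6·1  f→[1+2+3+6]=12
d|7:{7,1}  Σf=7+1=8
d|8:{8,4,2,1}  Σf=8+4+2+1=15
q^9  k|9↦f(k): 9:9 3:3 1:1  a_9=13
[q^10] f(10)=10,f(5)=5,f(2)=2,f(1)=1 ⇒ 18
d|11:{1,11}  Σf=1+11=12
d|12:{12,6,4,3,2,1}  Σf=12+6+4+3+2+1=28

6, 12, 8, 15, 13, 18, 12, 28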